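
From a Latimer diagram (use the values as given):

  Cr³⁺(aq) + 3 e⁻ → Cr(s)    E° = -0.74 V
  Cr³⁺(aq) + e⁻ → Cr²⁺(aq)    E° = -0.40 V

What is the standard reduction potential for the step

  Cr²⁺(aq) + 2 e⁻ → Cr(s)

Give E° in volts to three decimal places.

-0.910 V

Sequential free energies add, so n₃E°₃ = n₁E°₁ + n₂E°₂.
With n₃ = 3, and the known step contributing 1×(-0.40) V, the unknown satisfies 2·E° = 3×(-0.74) − 1×(-0.40) = -1.820.
E° = -1.820 / 2 = -0.910 V.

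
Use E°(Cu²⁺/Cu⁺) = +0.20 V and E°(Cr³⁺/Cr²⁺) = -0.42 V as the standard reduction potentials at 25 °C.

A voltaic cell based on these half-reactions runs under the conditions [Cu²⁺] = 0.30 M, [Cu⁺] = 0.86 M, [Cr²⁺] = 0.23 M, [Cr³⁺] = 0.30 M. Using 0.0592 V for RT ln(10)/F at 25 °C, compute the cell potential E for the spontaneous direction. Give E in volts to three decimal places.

+0.586 V

Cu²⁺/Cu⁺ is the cathode (higher E°), Cr³⁺/Cr²⁺ the anode: E°cell = +0.20 − (-0.42) = +0.62 V, n = 1.
Overall: Cu²⁺(aq) + Cr²⁺(aq) → Cu⁺(aq) + Cr³⁺(aq)
Q = [Cu⁺]·[Cr³⁺] / ([Cu²⁺]·[Cr²⁺]); log Q = 0.573.
E = E° − (0.0592/n) log Q = +0.62 − (0.0592/1)(0.573) = +0.586 V.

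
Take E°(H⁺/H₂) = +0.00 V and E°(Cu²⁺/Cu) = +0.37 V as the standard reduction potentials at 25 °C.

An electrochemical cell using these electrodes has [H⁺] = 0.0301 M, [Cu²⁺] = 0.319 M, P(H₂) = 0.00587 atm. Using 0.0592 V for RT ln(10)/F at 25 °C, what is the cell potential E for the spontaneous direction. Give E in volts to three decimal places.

Cu²⁺/Cu is the cathode (higher E°), H⁺/H₂ the anode: E°cell = +0.37 − (+0.00) = +0.37 V, n = 2.
Overall: Cu²⁺(aq) + H₂(g) → Cu(s) + 2 H⁺(aq)
Q = [H⁺]^2 / ([Cu²⁺]·P(H₂)); log Q = -0.315.
E = E° − (0.0592/n) log Q = +0.37 − (0.0592/2)(-0.315) = +0.379 V.

+0.379 V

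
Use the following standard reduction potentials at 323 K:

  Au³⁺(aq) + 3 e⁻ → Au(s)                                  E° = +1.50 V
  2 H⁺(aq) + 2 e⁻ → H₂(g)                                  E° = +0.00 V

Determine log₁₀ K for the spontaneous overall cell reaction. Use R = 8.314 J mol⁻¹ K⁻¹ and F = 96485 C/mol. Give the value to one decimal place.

Cathode: Au³⁺/Au; anode: H⁺/H₂. E°cell = (+1.50) − (+0.00) = +1.50 V, with n = 6.
ΔG° = −nFE° = −RT ln K, so ln K = nFE°/(RT) = (6)(96485)(+1.50) / ((8.314)(323)) = 323.363.
log₁₀ K = 323.363 / ln 10 = 140.4.

140.4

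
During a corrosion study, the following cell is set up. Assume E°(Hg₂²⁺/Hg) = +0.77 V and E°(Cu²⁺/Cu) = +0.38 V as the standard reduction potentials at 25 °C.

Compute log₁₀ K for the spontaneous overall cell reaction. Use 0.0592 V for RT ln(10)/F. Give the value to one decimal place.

Cathode: Hg₂²⁺/Hg; anode: Cu²⁺/Cu. E°cell = +0.39 V, n = 2.
log K = nE°cell / 0.0592 = (2)(+0.39) / 0.0592 = 13.2.

13.2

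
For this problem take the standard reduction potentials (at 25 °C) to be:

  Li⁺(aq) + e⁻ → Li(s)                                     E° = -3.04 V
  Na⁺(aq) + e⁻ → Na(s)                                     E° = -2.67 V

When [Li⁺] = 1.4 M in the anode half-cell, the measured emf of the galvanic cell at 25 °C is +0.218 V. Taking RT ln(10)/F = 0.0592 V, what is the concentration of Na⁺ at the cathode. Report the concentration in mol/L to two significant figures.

0.0038 M

Na⁺/Na is the cathode, Li⁺/Li the anode: E°cell = +0.37 V, n = 1.
Overall reaction: Na⁺(aq) + Li(s) → Na(s) + Li⁺(aq); Q = [Li⁺]^1/[Na⁺]^1.
From E = E° − (0.0592/n) log Q: log Q = (E° − E)·n/0.0592 = (+0.37 − (+0.218))·1/0.0592 = 2.5676.
So 1·log[Na⁺] = 1·log(1.4) − log Q = 0.1461 − (2.5676) = -2.4215; [Na⁺] = 10^(-2.4215) ≈ 0.0038 M.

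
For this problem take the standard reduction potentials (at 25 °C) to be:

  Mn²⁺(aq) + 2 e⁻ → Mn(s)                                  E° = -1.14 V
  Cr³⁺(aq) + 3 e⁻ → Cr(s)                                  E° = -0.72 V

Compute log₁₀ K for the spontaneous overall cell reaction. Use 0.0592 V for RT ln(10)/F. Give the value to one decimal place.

Cathode: Cr³⁺/Cr; anode: Mn²⁺/Mn. E°cell = +0.42 V, n = 6.
log K = nE°cell / 0.0592 = (6)(+0.42) / 0.0592 = 42.6.

42.6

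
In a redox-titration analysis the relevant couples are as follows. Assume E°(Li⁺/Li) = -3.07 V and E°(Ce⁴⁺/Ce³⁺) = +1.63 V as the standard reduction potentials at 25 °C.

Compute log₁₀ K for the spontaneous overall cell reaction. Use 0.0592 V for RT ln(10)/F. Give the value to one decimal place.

Cathode: Ce⁴⁺/Ce³⁺; anode: Li⁺/Li. E°cell = +4.70 V, n = 1.
log K = nE°cell / 0.0592 = (1)(+4.70) / 0.0592 = 79.4.

79.4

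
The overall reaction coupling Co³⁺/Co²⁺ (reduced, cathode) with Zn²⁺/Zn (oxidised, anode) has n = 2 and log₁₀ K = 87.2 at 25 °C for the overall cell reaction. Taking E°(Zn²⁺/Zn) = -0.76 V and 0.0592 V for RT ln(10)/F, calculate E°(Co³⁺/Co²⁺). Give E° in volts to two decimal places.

+1.82 V

E°cell = (0.0592/n)·log K = (0.0592/2)(87.2) = +2.581 V.
Since Co³⁺/Co²⁺ is the cathode and Zn²⁺/Zn the anode, E°cell = E°(Co³⁺/Co²⁺) − E°(Zn²⁺/Zn).
So E°(Co³⁺/Co²⁺) = E°cell + E°(Zn²⁺/Zn) = +2.581 + (-0.76) = +1.82 V.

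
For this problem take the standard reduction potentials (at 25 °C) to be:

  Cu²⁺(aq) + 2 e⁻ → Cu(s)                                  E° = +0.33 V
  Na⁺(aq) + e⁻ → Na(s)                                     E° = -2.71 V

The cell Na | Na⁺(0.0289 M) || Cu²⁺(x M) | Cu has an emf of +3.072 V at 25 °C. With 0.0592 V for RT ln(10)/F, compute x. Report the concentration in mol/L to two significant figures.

0.010 M

Cu²⁺/Cu is the cathode, Na⁺/Na the anode: E°cell = +3.04 V, n = 2.
Overall reaction: Cu²⁺(aq) + 2 Na(s) → Cu(s) + 2 Na⁺(aq); Q = [Na⁺]^2/[Cu²⁺]^1.
From E = E° − (0.0592/n) log Q: log Q = (E° − E)·n/0.0592 = (+3.04 − (+3.072))·2/0.0592 = -1.0811.
So 1·log[Cu²⁺] = 2·log(0.0289) − log Q = -3.0782 − (-1.0811) = -1.9971; [Cu²⁺] = 10^(-1.9971) ≈ 0.010 M.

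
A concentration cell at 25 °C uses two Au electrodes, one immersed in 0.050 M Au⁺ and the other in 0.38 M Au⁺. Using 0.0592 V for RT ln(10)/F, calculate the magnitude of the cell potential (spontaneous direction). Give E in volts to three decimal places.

For a concentration cell E°cell = 0. The 0.38 M side is the cathode (reduction is favoured where [Au⁺] is higher).
With n = 1, E = −(0.0592/1) log([Au⁺]ₐₙ/[Au⁺]꜀ₐₜ) = −(0.0592/1) log(0.05/0.38) = −(0.0592/1)(-0.881) = +0.052 V.

+0.052 V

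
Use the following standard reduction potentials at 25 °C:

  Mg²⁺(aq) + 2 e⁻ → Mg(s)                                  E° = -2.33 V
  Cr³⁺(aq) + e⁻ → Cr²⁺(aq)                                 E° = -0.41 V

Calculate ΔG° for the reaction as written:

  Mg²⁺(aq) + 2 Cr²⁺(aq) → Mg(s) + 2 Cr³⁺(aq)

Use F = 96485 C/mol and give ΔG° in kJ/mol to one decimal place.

As written, Mg²⁺/Mg is reduced (cathode) and Cr³⁺/Cr²⁺ is oxidised (anode), so E°cell = (-2.33) − (-0.41) = -1.92 V.
Balancing electrons gives n = 2.
ΔG° = −nFE° = −(2)(96485)(-1.92) = 370,502 J = +370.5 kJ/mol.

+370.5 kJ/mol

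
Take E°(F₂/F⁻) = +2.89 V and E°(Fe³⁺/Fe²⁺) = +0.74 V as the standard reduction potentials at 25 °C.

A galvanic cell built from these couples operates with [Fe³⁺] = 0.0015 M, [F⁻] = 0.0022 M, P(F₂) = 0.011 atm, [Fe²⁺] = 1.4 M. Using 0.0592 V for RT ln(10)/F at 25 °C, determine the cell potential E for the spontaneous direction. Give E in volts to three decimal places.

F₂/F⁻ is the cathode (higher E°), Fe³⁺/Fe²⁺ the anode: E°cell = +2.89 − (+0.74) = +2.15 V, n = 2.
Overall: F₂(g) + 2 Fe²⁺(aq) → 2 F⁻(aq) + 2 Fe³⁺(aq)
Q = [F⁻]^2·[Fe³⁺]^2 / (P(F₂)·[Fe²⁺]^2); log Q = -9.297.
E = E° − (0.0592/n) log Q = +2.15 − (0.0592/2)(-9.297) = +2.425 V.

+2.425 V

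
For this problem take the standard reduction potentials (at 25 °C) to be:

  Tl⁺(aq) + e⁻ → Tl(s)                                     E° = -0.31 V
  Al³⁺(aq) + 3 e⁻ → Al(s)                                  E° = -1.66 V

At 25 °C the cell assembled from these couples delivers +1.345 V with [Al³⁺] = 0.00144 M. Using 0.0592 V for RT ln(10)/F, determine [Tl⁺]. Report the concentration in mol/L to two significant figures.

Tl⁺/Tl is the cathode, Al³⁺/Al the anode: E°cell = +1.35 V, n = 3.
Overall reaction: 3 Tl⁺(aq) + Al(s) → 3 Tl(s) + Al³⁺(aq); Q = [Al³⁺]^1/[Tl⁺]^3.
From E = E° − (0.0592/n) log Q: log Q = (E° − E)·n/0.0592 = (+1.35 − (+1.345))·3/0.0592 = 0.2534.
So 3·log[Tl⁺] = 1·log(0.00144) − log Q = -2.8416 − (0.2534) = -3.0950; log[Tl⁺] = -3.0950 / 3 = -1.0317; [Tl⁺] = 10^(-1.0317) ≈ 0.093 M.

0.093 M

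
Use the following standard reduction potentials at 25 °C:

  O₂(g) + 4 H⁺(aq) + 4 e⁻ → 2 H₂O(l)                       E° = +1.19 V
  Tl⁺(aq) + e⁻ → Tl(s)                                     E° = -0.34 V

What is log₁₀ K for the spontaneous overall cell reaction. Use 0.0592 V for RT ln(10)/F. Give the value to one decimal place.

103.4

Cathode: O₂/H₂O; anode: Tl⁺/Tl. E°cell = +1.53 V, n = 4.
log K = nE°cell / 0.0592 = (4)(+1.53) / 0.0592 = 103.4.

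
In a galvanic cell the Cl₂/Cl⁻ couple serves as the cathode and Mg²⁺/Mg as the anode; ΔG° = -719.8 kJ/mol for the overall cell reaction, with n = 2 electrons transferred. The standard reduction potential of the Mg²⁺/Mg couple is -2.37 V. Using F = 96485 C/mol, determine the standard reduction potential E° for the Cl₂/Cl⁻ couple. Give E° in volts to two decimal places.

E°cell = −ΔG°/(nF) = −(-719.8×10³)/((2)(96485)) = +3.730 V.
Since Cl₂/Cl⁻ is the cathode and Mg²⁺/Mg the anode, E°cell = E°(Cl₂/Cl⁻) − E°(Mg²⁺/Mg).
So E°(Cl₂/Cl⁻) = E°cell + E°(Mg²⁺/Mg) = +3.730 + (-2.37) = +1.36 V.

+1.36 V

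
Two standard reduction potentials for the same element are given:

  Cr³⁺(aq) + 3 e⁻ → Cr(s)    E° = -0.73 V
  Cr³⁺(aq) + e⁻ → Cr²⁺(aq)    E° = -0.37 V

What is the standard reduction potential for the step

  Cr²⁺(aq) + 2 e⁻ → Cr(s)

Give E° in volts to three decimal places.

-0.910 V

Sequential free energies add, so n₃E°₃ = n₁E°₁ + n₂E°₂.
With n₃ = 3, and the known step contributing 1×(-0.37) V, the unknown satisfies 2·E° = 3×(-0.73) − 1×(-0.37) = -1.820.
E° = -1.820 / 2 = -0.910 V.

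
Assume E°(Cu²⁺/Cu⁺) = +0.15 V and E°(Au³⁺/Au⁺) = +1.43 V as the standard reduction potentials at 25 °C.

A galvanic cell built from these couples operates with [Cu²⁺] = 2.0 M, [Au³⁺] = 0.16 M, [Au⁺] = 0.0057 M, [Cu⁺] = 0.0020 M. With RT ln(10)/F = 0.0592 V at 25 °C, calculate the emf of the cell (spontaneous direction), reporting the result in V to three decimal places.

+1.145 V

Au³⁺/Au⁺ is the cathode (higher E°), Cu²⁺/Cu⁺ the anode: E°cell = +1.43 − (+0.15) = +1.28 V, n = 2.
Overall: Au³⁺(aq) + 2 Cu⁺(aq) → Au⁺(aq) + 2 Cu²⁺(aq)
Q = [Au⁺]·[Cu²⁺]^2 / ([Au³⁺]·[Cu⁺]^2); log Q = 4.552.
E = E° − (0.0592/n) log Q = +1.28 − (0.0592/2)(4.552) = +1.145 V.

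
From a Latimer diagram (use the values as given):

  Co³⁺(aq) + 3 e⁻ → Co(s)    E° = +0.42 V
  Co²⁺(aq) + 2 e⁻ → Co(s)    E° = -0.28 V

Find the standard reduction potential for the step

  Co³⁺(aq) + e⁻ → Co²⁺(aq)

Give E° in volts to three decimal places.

+1.820 V

Sequential free energies add, so n₃E°₃ = n₁E°₁ + n₂E°₂.
With n₃ = 3, and the known step contributing 2×(-0.28) V, the unknown satisfies 1·E° = 3×(+0.42) − 2×(-0.28) = +1.820.
E° = +1.820 / 1 = +1.820 V.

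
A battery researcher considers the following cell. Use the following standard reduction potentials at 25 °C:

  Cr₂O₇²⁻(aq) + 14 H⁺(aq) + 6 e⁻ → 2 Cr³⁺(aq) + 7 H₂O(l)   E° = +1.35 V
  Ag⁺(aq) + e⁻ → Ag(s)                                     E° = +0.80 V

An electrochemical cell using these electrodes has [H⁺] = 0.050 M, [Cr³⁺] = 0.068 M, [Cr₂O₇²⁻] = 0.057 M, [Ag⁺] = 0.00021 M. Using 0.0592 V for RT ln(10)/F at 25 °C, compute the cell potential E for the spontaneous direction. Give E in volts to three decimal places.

+0.599 V

Cr₂O₇²⁻/Cr³⁺ is the cathode (higher E°), Ag⁺/Ag the anode: E°cell = +1.35 − (+0.80) = +0.55 V, n = 6.
Overall: Cr₂O₇²⁻(aq) + 14 H⁺(aq) + 6 Ag(s) → 2 Cr³⁺(aq) + 7 H₂O(l) + 6 Ag⁺(aq)
Q = [Cr³⁺]^2·[Ag⁺]^6 / ([Cr₂O₇²⁻]·[H⁺]^14); log Q = -4.943.
E = E° − (0.0592/n) log Q = +0.55 − (0.0592/6)(-4.943) = +0.599 V.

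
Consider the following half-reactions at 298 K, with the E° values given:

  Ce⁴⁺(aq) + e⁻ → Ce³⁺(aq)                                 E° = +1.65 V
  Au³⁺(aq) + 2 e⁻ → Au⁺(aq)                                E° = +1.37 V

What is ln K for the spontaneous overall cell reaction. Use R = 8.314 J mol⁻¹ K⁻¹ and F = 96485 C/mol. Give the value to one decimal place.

Cathode: Ce⁴⁺/Ce³⁺; anode: Au³⁺/Au⁺. E°cell = (+1.65) − (+1.37) = +0.28 V, with n = 2.
ΔG° = −nFE° = −RT ln K, so ln K = nFE°/(RT) = (2)(96485)(+0.28) / ((8.314)(298)) = 21.808.

21.8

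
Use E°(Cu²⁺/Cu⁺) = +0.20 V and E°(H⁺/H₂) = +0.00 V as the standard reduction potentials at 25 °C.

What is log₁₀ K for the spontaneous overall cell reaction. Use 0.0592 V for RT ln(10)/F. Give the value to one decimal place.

Cathode: Cu²⁺/Cu⁺; anode: H⁺/H₂. E°cell = +0.20 V, n = 2.
log K = nE°cell / 0.0592 = (2)(+0.20) / 0.0592 = 6.8.

6.8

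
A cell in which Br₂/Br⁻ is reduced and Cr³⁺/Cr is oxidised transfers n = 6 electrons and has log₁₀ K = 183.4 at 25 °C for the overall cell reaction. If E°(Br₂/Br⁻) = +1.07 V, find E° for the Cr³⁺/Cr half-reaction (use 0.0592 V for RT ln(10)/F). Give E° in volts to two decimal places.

-0.74 V

E°cell = (0.0592/n)·log K = (0.0592/6)(183.4) = +1.810 V.
Since Br₂/Br⁻ is the cathode and Cr³⁺/Cr the anode, E°cell = E°(Br₂/Br⁻) − E°(Cr³⁺/Cr).
So E°(Cr³⁺/Cr) = E°(Br₂/Br⁻) − E°cell = (+1.07) − (+1.810) = -0.74 V.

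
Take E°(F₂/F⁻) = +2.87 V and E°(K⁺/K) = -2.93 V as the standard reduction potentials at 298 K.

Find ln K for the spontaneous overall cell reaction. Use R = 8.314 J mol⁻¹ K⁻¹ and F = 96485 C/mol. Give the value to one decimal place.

Cathode: F₂/F⁻; anode: K⁺/K. E°cell = (+2.87) − (-2.93) = +5.80 V, with n = 2.
ΔG° = −nFE° = −RT ln K, so ln K = nFE°/(RT) = (2)(96485)(+5.80) / ((8.314)(298)) = 451.743.

451.7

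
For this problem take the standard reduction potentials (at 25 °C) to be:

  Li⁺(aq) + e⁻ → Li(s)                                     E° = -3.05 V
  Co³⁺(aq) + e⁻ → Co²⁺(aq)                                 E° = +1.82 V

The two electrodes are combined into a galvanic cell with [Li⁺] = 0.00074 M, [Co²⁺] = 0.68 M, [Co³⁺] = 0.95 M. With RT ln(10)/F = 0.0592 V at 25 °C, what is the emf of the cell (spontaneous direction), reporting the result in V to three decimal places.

+5.064 V

Co³⁺/Co²⁺ is the cathode (higher E°), Li⁺/Li the anode: E°cell = +1.82 − (-3.05) = +4.87 V, n = 1.
Overall: Co³⁺(aq) + Li(s) → Co²⁺(aq) + Li⁺(aq)
Q = [Co²⁺]·[Li⁺] / ([Co³⁺]); log Q = -3.276.
E = E° − (0.0592/n) log Q = +4.87 − (0.0592/1)(-3.276) = +5.064 V.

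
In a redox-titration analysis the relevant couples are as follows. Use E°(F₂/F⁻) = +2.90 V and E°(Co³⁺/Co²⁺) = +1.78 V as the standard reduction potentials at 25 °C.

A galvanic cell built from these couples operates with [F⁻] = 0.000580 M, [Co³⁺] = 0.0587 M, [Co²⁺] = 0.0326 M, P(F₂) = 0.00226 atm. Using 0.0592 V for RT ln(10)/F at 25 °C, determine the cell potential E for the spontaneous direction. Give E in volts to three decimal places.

F₂/F⁻ is the cathode (higher E°), Co³⁺/Co²⁺ the anode: E°cell = +2.90 − (+1.78) = +1.12 V, n = 2.
Overall: F₂(g) + 2 Co²⁺(aq) → 2 F⁻(aq) + 2 Co³⁺(aq)
Q = [F⁻]^2·[Co³⁺]^2 / (P(F₂)·[Co²⁺]^2); log Q = -3.316.
E = E° − (0.0592/n) log Q = +1.12 − (0.0592/2)(-3.316) = +1.218 V.

+1.218 V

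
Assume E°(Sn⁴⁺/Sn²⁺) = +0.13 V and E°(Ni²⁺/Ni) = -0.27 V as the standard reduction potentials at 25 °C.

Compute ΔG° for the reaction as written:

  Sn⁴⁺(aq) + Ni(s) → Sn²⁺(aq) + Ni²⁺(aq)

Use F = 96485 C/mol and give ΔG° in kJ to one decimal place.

-77.2 kJ

As written, Sn⁴⁺/Sn²⁺ is reduced (cathode) and Ni²⁺/Ni is oxidised (anode), so E°cell = (+0.13) − (-0.27) = +0.40 V.
Balancing electrons gives n = 2.
ΔG° = −nFE° = −(2)(96485)(+0.40) = -77,188 J = -77.2 kJ.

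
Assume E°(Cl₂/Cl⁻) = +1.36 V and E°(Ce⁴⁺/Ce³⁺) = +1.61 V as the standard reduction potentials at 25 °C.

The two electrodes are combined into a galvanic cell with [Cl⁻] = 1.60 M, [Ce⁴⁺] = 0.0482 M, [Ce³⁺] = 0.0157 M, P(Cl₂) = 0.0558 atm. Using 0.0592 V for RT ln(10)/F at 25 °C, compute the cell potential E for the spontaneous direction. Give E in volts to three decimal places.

+0.328 V

Ce⁴⁺/Ce³⁺ is the cathode (higher E°), Cl₂/Cl⁻ the anode: E°cell = +1.61 − (+1.36) = +0.25 V, n = 2.
Overall: 2 Ce⁴⁺(aq) + 2 Cl⁻(aq) → 2 Ce³⁺(aq) + Cl₂(g)
Q = [Ce³⁺]^2·P(Cl₂) / ([Ce⁴⁺]^2·[Cl⁻]^2); log Q = -2.636.
E = E° − (0.0592/n) log Q = +0.25 − (0.0592/2)(-2.636) = +0.328 V.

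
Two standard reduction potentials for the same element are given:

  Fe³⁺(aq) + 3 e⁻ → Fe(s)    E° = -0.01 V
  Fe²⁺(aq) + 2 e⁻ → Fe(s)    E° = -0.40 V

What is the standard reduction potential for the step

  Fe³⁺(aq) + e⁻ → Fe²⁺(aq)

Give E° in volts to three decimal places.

+0.770 V

Sequential free energies add, so n₃E°₃ = n₁E°₁ + n₂E°₂.
With n₃ = 3, and the known step contributing 2×(-0.40) V, the unknown satisfies 1·E° = 3×(-0.01) − 2×(-0.40) = +0.770.
E° = +0.770 / 1 = +0.770 V.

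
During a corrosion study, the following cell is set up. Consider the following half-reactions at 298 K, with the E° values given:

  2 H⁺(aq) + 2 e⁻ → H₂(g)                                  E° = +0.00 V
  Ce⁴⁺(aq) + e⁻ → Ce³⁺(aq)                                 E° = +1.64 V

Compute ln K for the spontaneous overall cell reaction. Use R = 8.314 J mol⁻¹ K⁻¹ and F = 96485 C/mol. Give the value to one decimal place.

Cathode: Ce⁴⁺/Ce³⁺; anode: H⁺/H₂. E°cell = (+1.64) − (+0.00) = +1.64 V, with n = 2.
ΔG° = −nFE° = −RT ln K, so ln K = nFE°/(RT) = (2)(96485)(+1.64) / ((8.314)(298)) = 127.734.

127.7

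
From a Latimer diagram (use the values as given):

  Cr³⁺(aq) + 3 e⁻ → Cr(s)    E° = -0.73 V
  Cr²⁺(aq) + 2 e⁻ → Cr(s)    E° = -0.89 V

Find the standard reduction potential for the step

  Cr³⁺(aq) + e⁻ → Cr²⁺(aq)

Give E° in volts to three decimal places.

Sequential free energies add, so n₃E°₃ = n₁E°₁ + n₂E°₂.
With n₃ = 3, and the known step contributing 2×(-0.89) V, the unknown satisfies 1·E° = 3×(-0.73) − 2×(-0.89) = -0.410.
E° = -0.410 / 1 = -0.410 V.

-0.410 V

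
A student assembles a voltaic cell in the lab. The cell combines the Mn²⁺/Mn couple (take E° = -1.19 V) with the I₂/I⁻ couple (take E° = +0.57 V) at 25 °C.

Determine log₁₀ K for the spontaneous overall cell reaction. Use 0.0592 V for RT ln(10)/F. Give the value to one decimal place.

59.5

Cathode: I₂/I⁻; anode: Mn²⁺/Mn. E°cell = +1.76 V, n = 2.
log K = nE°cell / 0.0592 = (2)(+1.76) / 0.0592 = 59.5.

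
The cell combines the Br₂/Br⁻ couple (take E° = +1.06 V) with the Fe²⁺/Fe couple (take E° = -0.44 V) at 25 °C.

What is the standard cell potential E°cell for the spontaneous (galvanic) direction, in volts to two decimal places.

The Br₂/Br⁻ couple has the higher reduction potential, so it is the cathode; Fe²⁺/Fe is oxidised at the anode.
E°cell = E°(cathode) − E°(anode) = (+1.06) − (-0.44) = +1.50 V.

+1.50 V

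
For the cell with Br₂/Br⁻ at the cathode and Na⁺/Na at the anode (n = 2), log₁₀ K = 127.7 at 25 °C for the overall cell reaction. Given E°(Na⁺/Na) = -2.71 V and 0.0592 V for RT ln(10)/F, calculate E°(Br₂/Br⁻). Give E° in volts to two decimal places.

+1.07 V

E°cell = (0.0592/n)·log K = (0.0592/2)(127.7) = +3.780 V.
Since Br₂/Br⁻ is the cathode and Na⁺/Na the anode, E°cell = E°(Br₂/Br⁻) − E°(Na⁺/Na).
So E°(Br₂/Br⁻) = E°cell + E°(Na⁺/Na) = +3.780 + (-2.71) = +1.07 V.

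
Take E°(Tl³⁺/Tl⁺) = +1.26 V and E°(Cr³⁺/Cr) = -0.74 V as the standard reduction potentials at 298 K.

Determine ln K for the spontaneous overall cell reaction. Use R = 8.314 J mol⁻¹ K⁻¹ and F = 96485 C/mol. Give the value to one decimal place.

467.3

Cathode: Tl³⁺/Tl⁺; anode: Cr³⁺/Cr. E°cell = (+1.26) − (-0.74) = +2.00 V, with n = 6.
ΔG° = −nFE° = −RT ln K, so ln K = nFE°/(RT) = (6)(96485)(+2.00) / ((8.314)(298)) = 467.320.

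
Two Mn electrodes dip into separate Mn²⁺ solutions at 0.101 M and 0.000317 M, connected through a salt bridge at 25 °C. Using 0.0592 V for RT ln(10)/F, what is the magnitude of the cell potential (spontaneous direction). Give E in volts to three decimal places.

+0.074 V

For a concentration cell E°cell = 0. The 0.101 M side is the cathode (reduction is favoured where [Mn²⁺] is higher).
With n = 2, E = −(0.0592/2) log([Mn²⁺]ₐₙ/[Mn²⁺]꜀ₐₜ) = −(0.0592/2) log(0.000317/0.101) = −(0.0592/2)(-2.503) = +0.074 V.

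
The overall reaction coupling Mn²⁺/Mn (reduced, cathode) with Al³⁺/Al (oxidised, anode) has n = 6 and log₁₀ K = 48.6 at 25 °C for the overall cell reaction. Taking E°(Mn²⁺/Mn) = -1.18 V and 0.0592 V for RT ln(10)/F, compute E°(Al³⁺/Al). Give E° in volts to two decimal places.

E°cell = (0.0592/n)·log K = (0.0592/6)(48.6) = +0.480 V.
Since Mn²⁺/Mn is the cathode and Al³⁺/Al the anode, E°cell = E°(Mn²⁺/Mn) − E°(Al³⁺/Al).
So E°(Al³⁺/Al) = E°(Mn²⁺/Mn) − E°cell = (-1.18) − (+0.480) = -1.66 V.

-1.66 V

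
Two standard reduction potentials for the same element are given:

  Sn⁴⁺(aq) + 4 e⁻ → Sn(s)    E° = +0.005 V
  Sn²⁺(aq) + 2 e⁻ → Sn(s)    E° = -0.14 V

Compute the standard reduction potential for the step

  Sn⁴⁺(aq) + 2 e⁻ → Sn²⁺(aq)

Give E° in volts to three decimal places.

Sequential free energies add, so n₃E°₃ = n₁E°₁ + n₂E°₂.
With n₃ = 4, and the known step contributing 2×(-0.14) V, the unknown satisfies 2·E° = 4×(+0.005) − 2×(-0.14) = +0.300.
E° = +0.300 / 2 = +0.150 V.

+0.150 V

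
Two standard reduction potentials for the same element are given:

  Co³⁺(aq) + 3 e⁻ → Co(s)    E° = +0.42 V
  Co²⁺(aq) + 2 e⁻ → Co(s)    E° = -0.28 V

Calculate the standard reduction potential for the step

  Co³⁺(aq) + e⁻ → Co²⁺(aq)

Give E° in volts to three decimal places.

Sequential free energies add, so n₃E°₃ = n₁E°₁ + n₂E°₂.
With n₃ = 3, and the known step contributing 2×(-0.28) V, the unknown satisfies 1·E° = 3×(+0.42) − 2×(-0.28) = +1.820.
E° = +1.820 / 1 = +1.820 V.

+1.820 V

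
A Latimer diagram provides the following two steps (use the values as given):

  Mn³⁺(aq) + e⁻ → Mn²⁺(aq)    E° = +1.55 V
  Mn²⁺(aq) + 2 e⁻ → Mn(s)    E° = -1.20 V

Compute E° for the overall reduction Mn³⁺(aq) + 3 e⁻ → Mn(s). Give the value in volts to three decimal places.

-0.283 V

Adding the free-energy changes (−nFE°) of the two steps gives −n₃FE°₃ = −n₁FE°₁ − n₂FE°₂.
E°₃ = (1×+1.55 + 2×-1.20) / 3 = (-0.850) / 3 = -0.283 V.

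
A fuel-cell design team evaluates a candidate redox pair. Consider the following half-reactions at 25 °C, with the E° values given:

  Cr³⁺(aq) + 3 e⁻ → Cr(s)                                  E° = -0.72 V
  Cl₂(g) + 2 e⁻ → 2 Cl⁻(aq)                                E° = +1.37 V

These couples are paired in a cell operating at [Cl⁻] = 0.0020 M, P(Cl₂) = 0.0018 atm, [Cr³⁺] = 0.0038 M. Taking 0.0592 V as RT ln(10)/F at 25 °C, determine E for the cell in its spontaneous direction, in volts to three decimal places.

+2.216 V

Cl₂/Cl⁻ is the cathode (higher E°), Cr³⁺/Cr the anode: E°cell = +1.37 − (-0.72) = +2.09 V, n = 6.
Overall: 3 Cl₂(g) + 2 Cr(s) → 6 Cl⁻(aq) + 2 Cr³⁺(aq)
Q = [Cl⁻]^6·[Cr³⁺]^2 / (P(Cl₂)^3); log Q = -12.800.
E = E° − (0.0592/n) log Q = +2.09 − (0.0592/6)(-12.800) = +2.216 V.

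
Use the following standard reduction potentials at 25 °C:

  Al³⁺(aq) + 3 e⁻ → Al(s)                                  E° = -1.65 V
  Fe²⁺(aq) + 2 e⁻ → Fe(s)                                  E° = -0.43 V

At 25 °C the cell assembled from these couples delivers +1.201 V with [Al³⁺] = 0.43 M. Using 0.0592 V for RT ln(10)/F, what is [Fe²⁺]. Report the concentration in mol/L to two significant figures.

0.13 M

Fe²⁺/Fe is the cathode, Al³⁺/Al the anode: E°cell = +1.22 V, n = 6.
Overall reaction: 3 Fe²⁺(aq) + 2 Al(s) → 3 Fe(s) + 2 Al³⁺(aq); Q = [Al³⁺]^2/[Fe²⁺]^3.
From E = E° − (0.0592/n) log Q: log Q = (E° − E)·n/0.0592 = (+1.22 − (+1.201))·6/0.0592 = 1.9257.
So 3·log[Fe²⁺] = 2·log(0.43) − log Q = -0.7331 − (1.9257) = -2.6588; log[Fe²⁺] = -2.6588 / 3 = -0.8863; [Fe²⁺] = 10^(-0.8863) ≈ 0.13 M.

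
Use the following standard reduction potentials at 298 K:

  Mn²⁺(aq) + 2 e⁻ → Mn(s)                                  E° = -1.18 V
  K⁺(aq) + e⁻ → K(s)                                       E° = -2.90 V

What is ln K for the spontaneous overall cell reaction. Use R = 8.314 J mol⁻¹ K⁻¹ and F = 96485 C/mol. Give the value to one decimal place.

Cathode: Mn²⁺/Mn; anode: K⁺/K. E°cell = (-1.18) − (-2.90) = +1.72 V, with n = 2.
ΔG° = −nFE° = −RT ln K, so ln K = nFE°/(RT) = (2)(96485)(+1.72) / ((8.314)(298)) = 133.965.

134.0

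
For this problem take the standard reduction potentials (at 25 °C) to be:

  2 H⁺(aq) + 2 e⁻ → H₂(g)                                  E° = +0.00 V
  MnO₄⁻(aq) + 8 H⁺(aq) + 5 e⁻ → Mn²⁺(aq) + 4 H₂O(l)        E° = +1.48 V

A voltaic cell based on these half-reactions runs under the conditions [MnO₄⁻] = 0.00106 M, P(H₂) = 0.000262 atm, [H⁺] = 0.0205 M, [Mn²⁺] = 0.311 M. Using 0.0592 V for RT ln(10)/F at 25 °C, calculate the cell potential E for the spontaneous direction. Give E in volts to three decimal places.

MnO₄⁻/Mn²⁺ is the cathode (higher E°), H⁺/H₂ the anode: E°cell = +1.48 − (+0.00) = +1.48 V, n = 10.
Overall: 2 MnO₄⁻(aq) + 6 H⁺(aq) + 5 H₂(g) → 2 Mn²⁺(aq) + 8 H₂O(l)
Q = [Mn²⁺]^2 / ([MnO₄⁻]^2·[H⁺]^6·P(H₂)^5); log Q = 32.973.
E = E° − (0.0592/n) log Q = +1.48 − (0.0592/10)(32.973) = +1.285 V.

+1.285 V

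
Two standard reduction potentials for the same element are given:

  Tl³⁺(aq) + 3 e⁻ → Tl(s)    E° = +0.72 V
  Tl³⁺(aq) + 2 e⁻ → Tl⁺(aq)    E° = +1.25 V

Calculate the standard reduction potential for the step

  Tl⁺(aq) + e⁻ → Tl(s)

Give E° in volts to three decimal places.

-0.340 V

Sequential free energies add, so n₃E°₃ = n₁E°₁ + n₂E°₂.
With n₃ = 3, and the known step contributing 2×(+1.25) V, the unknown satisfies 1·E° = 3×(+0.72) − 2×(+1.25) = -0.340.
E° = -0.340 / 1 = -0.340 V.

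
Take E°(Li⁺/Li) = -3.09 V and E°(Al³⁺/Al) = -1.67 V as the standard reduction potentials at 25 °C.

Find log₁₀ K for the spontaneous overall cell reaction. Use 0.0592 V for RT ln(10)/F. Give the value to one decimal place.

Cathode: Al³⁺/Al; anode: Li⁺/Li. E°cell = +1.42 V, n = 3.
log K = nE°cell / 0.0592 = (3)(+1.42) / 0.0592 = 72.0.

72.0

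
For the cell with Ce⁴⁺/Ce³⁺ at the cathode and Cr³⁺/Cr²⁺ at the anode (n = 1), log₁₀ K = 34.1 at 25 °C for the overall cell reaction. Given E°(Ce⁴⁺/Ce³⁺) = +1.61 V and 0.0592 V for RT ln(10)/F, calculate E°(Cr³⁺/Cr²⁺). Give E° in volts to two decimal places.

-0.41 V

E°cell = (0.0592/n)·log K = (0.0592/1)(34.1) = +2.019 V.
Since Ce⁴⁺/Ce³⁺ is the cathode and Cr³⁺/Cr²⁺ the anode, E°cell = E°(Ce⁴⁺/Ce³⁺) − E°(Cr³⁺/Cr²⁺).
So E°(Cr³⁺/Cr²⁺) = E°(Ce⁴⁺/Ce³⁺) − E°cell = (+1.61) − (+2.019) = -0.41 V.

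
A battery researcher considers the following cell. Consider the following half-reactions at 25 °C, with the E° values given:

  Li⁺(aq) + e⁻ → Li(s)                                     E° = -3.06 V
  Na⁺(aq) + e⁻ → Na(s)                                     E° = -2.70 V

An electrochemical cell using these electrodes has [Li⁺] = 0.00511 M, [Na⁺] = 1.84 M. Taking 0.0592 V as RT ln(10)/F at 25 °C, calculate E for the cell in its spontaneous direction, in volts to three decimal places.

Na⁺/Na is the cathode (higher E°), Li⁺/Li the anode: E°cell = -2.70 − (-3.06) = +0.36 V, n = 1.
Overall: Na⁺(aq) + Li(s) → Na(s) + Li⁺(aq)
Q = [Li⁺] / ([Na⁺]); log Q = -2.556.
E = E° − (0.0592/n) log Q = +0.36 − (0.0592/1)(-2.556) = +0.511 V.

+0.511 V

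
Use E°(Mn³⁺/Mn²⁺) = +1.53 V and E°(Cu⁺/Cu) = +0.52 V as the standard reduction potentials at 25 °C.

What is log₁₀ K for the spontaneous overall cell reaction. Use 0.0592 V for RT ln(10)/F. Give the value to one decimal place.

Cathode: Mn³⁺/Mn²⁺; anode: Cu⁺/Cu. E°cell = +1.01 V, n = 1.
log K = nE°cell / 0.0592 = (1)(+1.01) / 0.0592 = 17.1.

17.1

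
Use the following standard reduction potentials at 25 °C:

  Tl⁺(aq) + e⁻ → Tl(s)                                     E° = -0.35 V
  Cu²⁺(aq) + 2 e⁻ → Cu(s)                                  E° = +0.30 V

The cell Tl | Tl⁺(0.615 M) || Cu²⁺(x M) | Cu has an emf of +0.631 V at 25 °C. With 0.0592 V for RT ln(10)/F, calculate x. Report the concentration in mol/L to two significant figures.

Cu²⁺/Cu is the cathode, Tl⁺/Tl the anode: E°cell = +0.65 V, n = 2.
Overall reaction: Cu²⁺(aq) + 2 Tl(s) → Cu(s) + 2 Tl⁺(aq); Q = [Tl⁺]^2/[Cu²⁺]^1.
From E = E° − (0.0592/n) log Q: log Q = (E° − E)·n/0.0592 = (+0.65 − (+0.631))·2/0.0592 = 0.6419.
So 1·log[Cu²⁺] = 2·log(0.615) − log Q = -0.4222 − (0.6419) = -1.0641; [Cu²⁺] = 10^(-1.0641) ≈ 0.086 M.

0.086 M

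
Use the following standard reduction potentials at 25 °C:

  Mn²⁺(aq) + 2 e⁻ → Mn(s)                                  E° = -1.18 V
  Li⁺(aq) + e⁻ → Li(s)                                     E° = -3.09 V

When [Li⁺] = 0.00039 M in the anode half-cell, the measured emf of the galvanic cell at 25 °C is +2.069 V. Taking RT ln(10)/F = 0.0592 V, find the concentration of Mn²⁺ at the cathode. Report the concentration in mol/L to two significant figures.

0.036 M

Mn²⁺/Mn is the cathode, Li⁺/Li the anode: E°cell = +1.91 V, n = 2.
Overall reaction: Mn²⁺(aq) + 2 Li(s) → Mn(s) + 2 Li⁺(aq); Q = [Li⁺]^2/[Mn²⁺]^1.
From E = E° − (0.0592/n) log Q: log Q = (E° − E)·n/0.0592 = (+1.91 − (+2.069))·2/0.0592 = -5.3716.
So 1·log[Mn²⁺] = 2·log(0.00039) − log Q = -6.8179 − (-5.3716) = -1.4463; [Mn²⁺] = 10^(-1.4463) ≈ 0.036 M.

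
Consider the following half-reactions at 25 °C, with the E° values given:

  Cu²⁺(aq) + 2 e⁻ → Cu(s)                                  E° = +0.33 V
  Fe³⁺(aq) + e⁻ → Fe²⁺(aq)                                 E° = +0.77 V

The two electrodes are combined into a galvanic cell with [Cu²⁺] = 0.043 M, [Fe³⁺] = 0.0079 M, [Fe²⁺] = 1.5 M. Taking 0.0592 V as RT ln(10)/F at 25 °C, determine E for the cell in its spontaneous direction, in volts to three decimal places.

Fe³⁺/Fe²⁺ is the cathode (higher E°), Cu²⁺/Cu the anode: E°cell = +0.77 − (+0.33) = +0.44 V, n = 2.
Overall: 2 Fe³⁺(aq) + Cu(s) → 2 Fe²⁺(aq) + Cu²⁺(aq)
Q = [Fe²⁺]^2·[Cu²⁺] / ([Fe³⁺]^2); log Q = 3.190.
E = E° − (0.0592/n) log Q = +0.44 − (0.0592/2)(3.190) = +0.346 V.

+0.346 V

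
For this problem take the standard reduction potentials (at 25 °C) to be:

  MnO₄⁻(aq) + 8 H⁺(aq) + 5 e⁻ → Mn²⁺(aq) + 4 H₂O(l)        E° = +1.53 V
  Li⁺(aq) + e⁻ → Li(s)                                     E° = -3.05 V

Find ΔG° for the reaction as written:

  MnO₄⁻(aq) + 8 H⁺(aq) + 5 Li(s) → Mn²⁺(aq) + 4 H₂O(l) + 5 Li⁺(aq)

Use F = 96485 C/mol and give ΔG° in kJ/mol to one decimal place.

-2209.5 kJ/mol

As written, MnO₄⁻/Mn²⁺ is reduced (cathode) and Li⁺/Li is oxidised (anode), so E°cell = (+1.53) − (-3.05) = +4.58 V.
Balancing electrons gives n = 5.
ΔG° = −nFE° = −(5)(96485)(+4.58) = -2,209,506 J = -2209.5 kJ/mol.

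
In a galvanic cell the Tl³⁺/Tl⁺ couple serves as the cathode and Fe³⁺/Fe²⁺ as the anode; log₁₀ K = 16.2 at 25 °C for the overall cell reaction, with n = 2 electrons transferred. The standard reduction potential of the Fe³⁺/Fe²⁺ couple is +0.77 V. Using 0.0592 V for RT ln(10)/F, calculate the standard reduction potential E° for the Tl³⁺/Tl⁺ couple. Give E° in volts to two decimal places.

E°cell = (0.0592/n)·log K = (0.0592/2)(16.2) = +0.480 V.
Since Tl³⁺/Tl⁺ is the cathode and Fe³⁺/Fe²⁺ the anode, E°cell = E°(Tl³⁺/Tl⁺) − E°(Fe³⁺/Fe²⁺).
So E°(Tl³⁺/Tl⁺) = E°cell + E°(Fe³⁺/Fe²⁺) = +0.480 + (+0.77) = +1.25 V.

+1.25 V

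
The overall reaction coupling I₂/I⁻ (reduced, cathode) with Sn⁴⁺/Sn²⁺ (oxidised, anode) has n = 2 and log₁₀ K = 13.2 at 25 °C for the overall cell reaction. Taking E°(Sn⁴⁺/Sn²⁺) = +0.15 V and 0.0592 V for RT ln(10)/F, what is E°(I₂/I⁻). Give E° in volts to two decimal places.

E°cell = (0.0592/n)·log K = (0.0592/2)(13.2) = +0.391 V.
Since I₂/I⁻ is the cathode and Sn⁴⁺/Sn²⁺ the anode, E°cell = E°(I₂/I⁻) − E°(Sn⁴⁺/Sn²⁺).
So E°(I₂/I⁻) = E°cell + E°(Sn⁴⁺/Sn²⁺) = +0.391 + (+0.15) = +0.54 V.

+0.54 V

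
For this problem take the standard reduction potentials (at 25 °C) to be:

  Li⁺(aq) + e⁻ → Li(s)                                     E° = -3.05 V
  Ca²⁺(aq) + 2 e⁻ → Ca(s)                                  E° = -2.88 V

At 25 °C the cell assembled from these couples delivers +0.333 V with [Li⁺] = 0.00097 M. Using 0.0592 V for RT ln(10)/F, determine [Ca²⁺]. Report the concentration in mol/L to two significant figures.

Ca²⁺/Ca is the cathode, Li⁺/Li the anode: E°cell = +0.17 V, n = 2.
Overall reaction: Ca²⁺(aq) + 2 Li(s) → Ca(s) + 2 Li⁺(aq); Q = [Li⁺]^2/[Ca²⁺]^1.
From E = E° − (0.0592/n) log Q: log Q = (E° − E)·n/0.0592 = (+0.17 − (+0.333))·2/0.0592 = -5.5068.
So 1·log[Ca²⁺] = 2·log(0.00097) − log Q = -6.0265 − (-5.5068) = -0.5197; [Ca²⁺] = 10^(-0.5197) ≈ 0.30 M.

0.30 M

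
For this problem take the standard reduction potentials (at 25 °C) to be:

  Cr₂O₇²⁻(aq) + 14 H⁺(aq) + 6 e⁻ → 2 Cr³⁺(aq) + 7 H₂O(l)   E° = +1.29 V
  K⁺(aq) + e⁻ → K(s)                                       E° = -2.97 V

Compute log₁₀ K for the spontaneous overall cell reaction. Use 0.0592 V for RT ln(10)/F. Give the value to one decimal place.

431.8

Cathode: Cr₂O₇²⁻/Cr³⁺; anode: K⁺/K. E°cell = +4.26 V, n = 6.
log K = nE°cell / 0.0592 = (6)(+4.26) / 0.0592 = 431.8.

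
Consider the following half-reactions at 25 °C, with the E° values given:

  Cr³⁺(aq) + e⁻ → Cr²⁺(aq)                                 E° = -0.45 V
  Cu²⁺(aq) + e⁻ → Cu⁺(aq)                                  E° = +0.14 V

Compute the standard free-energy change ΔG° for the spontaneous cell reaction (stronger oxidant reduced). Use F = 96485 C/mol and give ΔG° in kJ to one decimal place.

Cu²⁺/Cu⁺ (E° = +0.14 V) is the cathode; Cr³⁺/Cr²⁺ (E° = -0.45 V) is the anode, so E°cell = +0.59 V.
Balancing electrons gives n = 1 (lcm of 1 and 1).
ΔG° = −nFE° = −(1)(96485)(+0.59) = -56,926 J = -56.9 kJ.

-56.9 kJ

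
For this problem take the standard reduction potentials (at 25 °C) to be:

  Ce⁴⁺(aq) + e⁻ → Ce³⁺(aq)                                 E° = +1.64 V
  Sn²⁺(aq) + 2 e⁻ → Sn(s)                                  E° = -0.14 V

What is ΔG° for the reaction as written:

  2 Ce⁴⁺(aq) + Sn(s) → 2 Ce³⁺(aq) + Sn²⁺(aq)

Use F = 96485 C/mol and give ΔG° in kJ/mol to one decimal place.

-343.5 kJ/mol

As written, Ce⁴⁺/Ce³⁺ is reduced (cathode) and Sn²⁺/Sn is oxidised (anode), so E°cell = (+1.64) − (-0.14) = +1.78 V.
Balancing electrons gives n = 2.
ΔG° = −nFE° = −(2)(96485)(+1.78) = -343,487 J = -343.5 kJ/mol.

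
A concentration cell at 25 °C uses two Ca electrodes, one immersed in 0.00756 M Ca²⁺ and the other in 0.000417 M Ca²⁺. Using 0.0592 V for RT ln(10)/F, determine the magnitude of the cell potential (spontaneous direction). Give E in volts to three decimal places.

+0.037 V

For a concentration cell E°cell = 0. The 0.00756 M side is the cathode (reduction is favoured where [Ca²⁺] is higher).
With n = 2, E = −(0.0592/2) log([Ca²⁺]ₐₙ/[Ca²⁺]꜀ₐₜ) = −(0.0592/2) log(0.000417/0.00756) = −(0.0592/2)(-1.258) = +0.037 V.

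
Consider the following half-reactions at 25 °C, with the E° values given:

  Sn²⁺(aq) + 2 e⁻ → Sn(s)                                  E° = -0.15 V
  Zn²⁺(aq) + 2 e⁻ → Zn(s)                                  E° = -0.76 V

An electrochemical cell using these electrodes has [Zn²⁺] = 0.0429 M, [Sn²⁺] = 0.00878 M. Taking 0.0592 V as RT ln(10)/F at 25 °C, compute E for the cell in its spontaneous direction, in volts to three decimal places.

+0.590 V

Sn²⁺/Sn is the cathode (higher E°), Zn²⁺/Zn the anode: E°cell = -0.15 − (-0.76) = +0.61 V, n = 2.
Overall: Sn²⁺(aq) + Zn(s) → Sn(s) + Zn²⁺(aq)
Q = [Zn²⁺] / ([Sn²⁺]); log Q = 0.689.
E = E° − (0.0592/n) log Q = +0.61 − (0.0592/2)(0.689) = +0.590 V.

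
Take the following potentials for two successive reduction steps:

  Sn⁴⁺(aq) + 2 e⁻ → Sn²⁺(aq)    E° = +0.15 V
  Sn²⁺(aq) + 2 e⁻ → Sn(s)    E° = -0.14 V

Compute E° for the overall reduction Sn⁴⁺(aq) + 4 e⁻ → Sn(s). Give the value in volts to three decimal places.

+0.005 V

Since ΔG° = −nFE° is additive over sequential reductions, n₃E°₃ = n₁E°₁ + n₂E°₂.
E°₃ = (2×+0.15 + 2×-0.14) / 4 = (+0.020) / 4 = +0.005 V.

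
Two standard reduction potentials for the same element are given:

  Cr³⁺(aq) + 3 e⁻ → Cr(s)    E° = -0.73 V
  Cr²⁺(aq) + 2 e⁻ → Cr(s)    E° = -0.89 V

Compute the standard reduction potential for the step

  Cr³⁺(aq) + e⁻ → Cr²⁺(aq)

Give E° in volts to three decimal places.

Sequential free energies add, so n₃E°₃ = n₁E°₁ + n₂E°₂.
With n₃ = 3, and the known step contributing 2×(-0.89) V, the unknown satisfies 1·E° = 3×(-0.73) − 2×(-0.89) = -0.410.
E° = -0.410 / 1 = -0.410 V.

-0.410 V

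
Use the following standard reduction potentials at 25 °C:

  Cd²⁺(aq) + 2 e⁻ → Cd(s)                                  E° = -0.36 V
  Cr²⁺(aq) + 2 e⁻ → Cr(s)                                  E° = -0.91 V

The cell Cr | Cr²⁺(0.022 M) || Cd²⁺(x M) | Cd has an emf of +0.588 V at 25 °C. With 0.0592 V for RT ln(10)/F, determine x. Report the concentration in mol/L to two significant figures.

Cd²⁺/Cd is the cathode, Cr²⁺/Cr the anode: E°cell = +0.55 V, n = 2.
Overall reaction: Cd²⁺(aq) + Cr(s) → Cd(s) + Cr²⁺(aq); Q = [Cr²⁺]^1/[Cd²⁺]^1.
From E = E° − (0.0592/n) log Q: log Q = (E° − E)·n/0.0592 = (+0.55 − (+0.588))·2/0.0592 = -1.2838.
So 1·log[Cd²⁺] = 1·log(0.022) − log Q = -1.6576 − (-1.2838) = -0.3738; [Cd²⁺] = 10^(-0.3738) ≈ 0.42 M.

0.42 M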